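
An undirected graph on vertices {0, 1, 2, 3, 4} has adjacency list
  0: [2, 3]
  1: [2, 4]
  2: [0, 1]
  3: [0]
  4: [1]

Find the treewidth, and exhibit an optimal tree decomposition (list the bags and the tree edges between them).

Each bag holds 2 vertices, so the decomposition has width 1, which upper-bounds the treewidth. G has an edge, so its treewidth is at least 1. Combining the bounds, tw(G) = 1.

Treewidth 1.
One such decomposition:
Bags: B1 = {0, 3}  B2 = {0, 2}  B3 = {1, 2}  B4 = {1, 4}
Tree: B1–B2, B2–B3, B3–B4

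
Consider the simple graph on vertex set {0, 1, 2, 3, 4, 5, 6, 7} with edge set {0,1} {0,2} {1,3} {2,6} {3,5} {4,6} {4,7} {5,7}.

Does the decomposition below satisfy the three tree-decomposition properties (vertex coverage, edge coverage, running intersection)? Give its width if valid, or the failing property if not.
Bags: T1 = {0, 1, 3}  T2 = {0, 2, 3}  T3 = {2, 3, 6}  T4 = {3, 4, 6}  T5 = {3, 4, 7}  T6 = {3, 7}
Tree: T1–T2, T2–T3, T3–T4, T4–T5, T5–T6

No — vertex 5 appears in no bag.

A tree decomposition must satisfy three properties: every vertex lies in some bag; for every edge, both endpoints lie together in some bag; and for every vertex, the bags containing it form a connected subtree. Here vertex 5 appears in no bag, so the decomposition is invalid.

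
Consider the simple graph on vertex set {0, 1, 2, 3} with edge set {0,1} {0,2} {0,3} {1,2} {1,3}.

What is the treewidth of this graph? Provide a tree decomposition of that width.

Treewidth 2.
One optimal decomposition is:
Bags: B1 = {0, 1, 2}  B2 = {0, 1, 3}
Tree: B1–B2

Every bag has size at most 3, so the width is 3 − 1 = 2 and tw(G) ≤ 2. Conversely, {0, 1, 2} is a clique of size 3, and the vertices of any clique must share a bag in every tree decomposition; so some bag has ≥ 3 vertices and tw(G) ≥ 2. Combining the bounds, tw(G) = 2.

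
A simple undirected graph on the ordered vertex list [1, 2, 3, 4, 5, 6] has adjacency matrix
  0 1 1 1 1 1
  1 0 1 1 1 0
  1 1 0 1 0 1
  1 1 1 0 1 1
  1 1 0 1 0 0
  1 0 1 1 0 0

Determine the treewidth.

3

A width-3 tree decomposition is:
Bags: B1 = {1, 3, 4, 6}  B2 = {1, 2, 3, 4}  B3 = {1, 2, 4, 5}
Tree: B1–B2, B2–B3
The largest bag has 4 vertices, giving width 3; this decomposition certifies tw(G) ≤ 3. Conversely, {1, 2, 3, 4} is a clique of size 4, and the vertices of any clique must share a bag in every tree decomposition; so some bag has ≥ 4 vertices and tw(G) ≥ 3. Hence tw(G) = 3 exactly.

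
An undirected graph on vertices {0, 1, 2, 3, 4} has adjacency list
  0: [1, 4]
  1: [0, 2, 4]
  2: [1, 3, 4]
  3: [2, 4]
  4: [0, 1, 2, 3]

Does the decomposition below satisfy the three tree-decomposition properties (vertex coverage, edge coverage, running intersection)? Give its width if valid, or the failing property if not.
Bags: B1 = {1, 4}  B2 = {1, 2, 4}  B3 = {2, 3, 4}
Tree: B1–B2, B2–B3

A tree decomposition must satisfy three properties: every vertex lies in some bag; for every edge, both endpoints lie together in some bag; and for every vertex, the bags containing it form a connected subtree. Here vertex 0 appears in no bag, so the decomposition is invalid.

No — vertex 0 appears in no bag.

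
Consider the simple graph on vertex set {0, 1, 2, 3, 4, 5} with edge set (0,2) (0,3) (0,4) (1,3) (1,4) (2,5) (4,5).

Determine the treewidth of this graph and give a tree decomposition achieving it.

Treewidth 2.
One optimal decomposition is:
Bags: B1 = {0, 1, 3}  B2 = {0, 1, 4}  B3 = {0, 2, 4}  B4 = {2, 4, 5}
Tree: B1–B2, B2–B3, B3–B4

Each bag holds 3 vertices, so the decomposition has width 2, which upper-bounds the treewidth. For the lower bound, G contains the cycle 3–1–4–0–3, so G is not a forest; only forests have treewidth ≤ 1, hence tw(G) ≥ 2. The upper and lower bounds meet at 2, so that is the treewidth.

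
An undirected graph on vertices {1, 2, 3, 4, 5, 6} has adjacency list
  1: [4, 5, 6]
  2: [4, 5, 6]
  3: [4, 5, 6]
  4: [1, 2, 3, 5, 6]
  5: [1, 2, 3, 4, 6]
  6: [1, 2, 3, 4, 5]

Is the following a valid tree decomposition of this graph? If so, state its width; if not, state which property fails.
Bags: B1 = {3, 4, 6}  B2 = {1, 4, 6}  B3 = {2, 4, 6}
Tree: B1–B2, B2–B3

No — vertex 5 appears in no bag.

A tree decomposition must satisfy three properties: every vertex lies in some bag; for every edge, both endpoints lie together in some bag; and for every vertex, the bags containing it form a connected subtree. Here vertex 5 appears in no bag, so the decomposition is invalid.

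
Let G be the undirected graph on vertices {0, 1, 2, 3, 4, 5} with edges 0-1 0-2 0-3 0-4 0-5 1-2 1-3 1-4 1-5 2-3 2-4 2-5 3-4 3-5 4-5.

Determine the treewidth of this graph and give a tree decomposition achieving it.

Treewidth 5.
Bags: B1 = {0, 1, 2, 3, 4, 5}
Tree: (single bag)

With just one bag of size 6, the width is 6 − 1 = 5, so tw(G) ≤ 5. For the lower bound, the 6 vertices {0, 1, 2, 3, 4, 5} are pairwise adjacent, and any tree decomposition puts a clique entirely inside one bag — forcing width ≥ 5. Hence tw(G) = 5 exactly.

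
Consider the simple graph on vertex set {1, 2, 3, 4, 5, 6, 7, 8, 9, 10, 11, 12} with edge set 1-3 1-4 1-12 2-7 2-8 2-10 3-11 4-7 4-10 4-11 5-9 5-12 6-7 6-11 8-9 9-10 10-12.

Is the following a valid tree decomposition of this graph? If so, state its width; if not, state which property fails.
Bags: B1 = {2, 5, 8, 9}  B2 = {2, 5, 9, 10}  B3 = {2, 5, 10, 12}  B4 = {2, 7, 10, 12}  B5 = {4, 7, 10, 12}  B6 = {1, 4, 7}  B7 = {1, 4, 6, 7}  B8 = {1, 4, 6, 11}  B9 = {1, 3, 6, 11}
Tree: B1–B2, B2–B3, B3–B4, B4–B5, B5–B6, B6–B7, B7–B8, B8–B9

A tree decomposition must satisfy three properties: every vertex lies in some bag; for every edge, both endpoints lie together in some bag; and for every vertex, the bags containing it form a connected subtree. Here edge (12,1) lies in no bag, so the decomposition is invalid.

No — edge (12,1) lies in no bag.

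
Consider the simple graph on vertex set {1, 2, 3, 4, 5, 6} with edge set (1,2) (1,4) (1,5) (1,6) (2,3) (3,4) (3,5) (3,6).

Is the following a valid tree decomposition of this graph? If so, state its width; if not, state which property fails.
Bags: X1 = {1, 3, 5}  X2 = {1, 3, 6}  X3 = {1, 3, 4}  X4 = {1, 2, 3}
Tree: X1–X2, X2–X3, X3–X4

Yes; width 2.

Vertex coverage: the bags together contain {1, 2, 3, 4, 5, 6}, the full vertex set. Edge coverage: each edge of G has both endpoints in at least one bag. Running intersection: for every vertex, the bags containing it form a connected subtree. All three properties hold, so this is a valid tree decomposition of width max|bag| − 1 = 2, and hence tw(G) ≤ 2.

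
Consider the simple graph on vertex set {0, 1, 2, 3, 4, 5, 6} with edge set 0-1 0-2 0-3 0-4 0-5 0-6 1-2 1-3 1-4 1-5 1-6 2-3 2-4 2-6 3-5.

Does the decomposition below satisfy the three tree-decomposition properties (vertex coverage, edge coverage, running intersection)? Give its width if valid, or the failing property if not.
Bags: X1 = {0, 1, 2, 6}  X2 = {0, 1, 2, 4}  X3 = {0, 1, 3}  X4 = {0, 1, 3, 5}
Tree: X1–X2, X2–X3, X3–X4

No — edge (2,3) lies in no bag.

A tree decomposition must satisfy three properties: every vertex lies in some bag; for every edge, both endpoints lie together in some bag; and for every vertex, the bags containing it form a connected subtree. Here edge (2,3) lies in no bag, so the decomposition is invalid.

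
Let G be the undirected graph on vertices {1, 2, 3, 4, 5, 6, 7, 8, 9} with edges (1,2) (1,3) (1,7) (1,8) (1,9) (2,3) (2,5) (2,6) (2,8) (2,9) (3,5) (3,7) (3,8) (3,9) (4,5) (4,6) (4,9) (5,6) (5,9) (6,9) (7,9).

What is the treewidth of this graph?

A width-3 tree decomposition is:
Bags: B1 = {1, 2, 3, 9}  B2 = {1, 3, 7, 9}  B3 = {2, 3, 5, 9}  B4 = {2, 5, 6, 9}  B5 = {1, 2, 3, 8}  B6 = {4, 5, 6, 9}
Tree: B1–B2, B1–B3, B3–B4, B1–B5, B4–B6
Every bag has size at most 4, so the width is 4 − 1 = 3 and tw(G) ≤ 3. On the other hand G contains the 4-clique {1, 2, 3, 8}. A clique must lie in a single bag of any decomposition, so no decomposition can have width below 3. Combining the bounds, tw(G) = 3.

3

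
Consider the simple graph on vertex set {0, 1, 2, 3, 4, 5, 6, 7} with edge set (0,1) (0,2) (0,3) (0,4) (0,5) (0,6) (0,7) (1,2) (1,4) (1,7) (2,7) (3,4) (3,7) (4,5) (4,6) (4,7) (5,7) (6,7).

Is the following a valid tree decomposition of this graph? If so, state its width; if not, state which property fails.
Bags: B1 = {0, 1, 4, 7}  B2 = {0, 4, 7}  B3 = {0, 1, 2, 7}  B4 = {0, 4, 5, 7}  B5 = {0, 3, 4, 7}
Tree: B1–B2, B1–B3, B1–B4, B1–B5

A tree decomposition must satisfy three properties: every vertex lies in some bag; for every edge, both endpoints lie together in some bag; and for every vertex, the bags containing it form a connected subtree. Here vertex 6 appears in no bag, so the decomposition is invalid.

No — vertex 6 appears in no bag.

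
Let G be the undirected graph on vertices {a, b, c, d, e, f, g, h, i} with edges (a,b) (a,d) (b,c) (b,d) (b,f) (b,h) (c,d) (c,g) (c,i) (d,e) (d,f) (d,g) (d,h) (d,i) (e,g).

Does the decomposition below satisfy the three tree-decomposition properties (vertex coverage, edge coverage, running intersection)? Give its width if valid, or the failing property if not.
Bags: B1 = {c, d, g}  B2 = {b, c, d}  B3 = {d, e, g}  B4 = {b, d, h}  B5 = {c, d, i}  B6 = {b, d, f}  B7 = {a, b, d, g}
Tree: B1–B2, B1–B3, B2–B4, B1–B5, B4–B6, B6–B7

No — bags containing vertex g are not connected in the tree.

A tree decomposition must satisfy three properties: every vertex lies in some bag; for every edge, both endpoints lie together in some bag; and for every vertex, the bags containing it form a connected subtree. Here bags containing vertex g are not connected in the tree, so the decomposition is invalid.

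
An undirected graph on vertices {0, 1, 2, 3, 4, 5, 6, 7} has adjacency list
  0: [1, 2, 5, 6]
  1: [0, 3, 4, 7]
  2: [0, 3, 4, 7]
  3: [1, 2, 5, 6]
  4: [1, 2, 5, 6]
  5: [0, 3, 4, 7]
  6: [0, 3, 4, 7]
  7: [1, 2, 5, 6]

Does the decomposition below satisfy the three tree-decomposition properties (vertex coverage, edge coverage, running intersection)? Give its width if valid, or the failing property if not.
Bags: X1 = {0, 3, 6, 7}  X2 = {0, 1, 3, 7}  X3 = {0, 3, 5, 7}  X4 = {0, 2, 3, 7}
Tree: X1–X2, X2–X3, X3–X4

A tree decomposition must satisfy three properties: every vertex lies in some bag; for every edge, both endpoints lie together in some bag; and for every vertex, the bags containing it form a connected subtree. Here vertex 4 appears in no bag, so the decomposition is invalid.

No — vertex 4 appears in no bag.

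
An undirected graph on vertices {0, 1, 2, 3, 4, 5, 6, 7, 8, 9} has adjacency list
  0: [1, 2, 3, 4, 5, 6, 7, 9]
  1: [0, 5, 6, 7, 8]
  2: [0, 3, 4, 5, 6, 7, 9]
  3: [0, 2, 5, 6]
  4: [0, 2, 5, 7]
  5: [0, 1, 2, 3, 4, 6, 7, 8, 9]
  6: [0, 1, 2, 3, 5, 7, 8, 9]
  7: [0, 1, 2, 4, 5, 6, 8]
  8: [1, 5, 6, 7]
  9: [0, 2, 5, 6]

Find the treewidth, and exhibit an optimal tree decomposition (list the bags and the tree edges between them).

The largest bag has 5 vertices, giving width 4; this decomposition certifies tw(G) ≤ 4. Conversely, {0, 1, 5, 6, 7} is a clique of size 5, and the vertices of any clique must share a bag in every tree decomposition; so some bag has ≥ 5 vertices and tw(G) ≥ 4. Hence tw(G) = 4 exactly.

Treewidth 4.
One such decomposition:
Bags: B1 = {0, 2, 5, 6, 7}  B2 = {0, 2, 5, 6, 9}  B3 = {0, 2, 3, 5, 6}  B4 = {0, 1, 5, 6, 7}  B5 = {0, 2, 4, 5, 7}  B6 = {1, 5, 6, 7, 8}
Tree: B1–B2, B2–B3, B1–B4, B1–B5, B4–B6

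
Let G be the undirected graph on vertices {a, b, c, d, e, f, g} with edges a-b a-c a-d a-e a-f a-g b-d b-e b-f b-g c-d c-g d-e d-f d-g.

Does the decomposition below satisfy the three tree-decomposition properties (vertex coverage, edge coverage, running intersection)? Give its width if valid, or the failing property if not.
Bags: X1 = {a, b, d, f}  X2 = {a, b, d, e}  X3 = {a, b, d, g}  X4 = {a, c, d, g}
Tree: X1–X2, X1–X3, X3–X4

Vertex coverage: the bags together contain {a, b, c, d, e, f, g}, the full vertex set. Edge coverage: each edge of G has both endpoints in at least one bag. Running intersection: for every vertex, the bags containing it form a connected subtree. All three properties hold, so this is a valid tree decomposition of width max|bag| − 1 = 3, and hence tw(G) ≤ 3.

Yes; width 3.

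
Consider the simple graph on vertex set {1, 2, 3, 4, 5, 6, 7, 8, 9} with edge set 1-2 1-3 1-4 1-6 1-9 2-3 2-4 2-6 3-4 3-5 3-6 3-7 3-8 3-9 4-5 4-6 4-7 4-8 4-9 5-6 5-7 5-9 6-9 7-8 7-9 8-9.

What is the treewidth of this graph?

A width-4 tree decomposition is:
Bags: B1 = {3, 4, 5, 7, 9}  B2 = {3, 4, 5, 6, 9}  B3 = {3, 4, 7, 8, 9}  B4 = {1, 3, 4, 6, 9}  B5 = {1, 2, 3, 4, 6}
Tree: B1–B2, B1–B3, B2–B4, B4–B5
Each bag holds 5 vertices, so the decomposition has width 4, which upper-bounds the treewidth. Conversely, {3, 4, 7, 8, 9} is a clique of size 5, and the vertices of any clique must share a bag in every tree decomposition; so some bag has ≥ 5 vertices and tw(G) ≥ 4. The upper and lower bounds meet at 4, so that is the treewidth.

4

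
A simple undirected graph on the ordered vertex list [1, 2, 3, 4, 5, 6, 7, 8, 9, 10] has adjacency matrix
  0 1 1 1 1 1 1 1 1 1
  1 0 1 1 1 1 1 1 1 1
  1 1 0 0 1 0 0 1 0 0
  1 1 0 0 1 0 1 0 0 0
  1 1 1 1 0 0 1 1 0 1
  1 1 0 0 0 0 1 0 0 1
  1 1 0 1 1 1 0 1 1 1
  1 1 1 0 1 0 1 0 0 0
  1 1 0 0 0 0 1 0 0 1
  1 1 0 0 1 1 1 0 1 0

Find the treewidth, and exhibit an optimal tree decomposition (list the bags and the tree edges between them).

Treewidth 4.
Bags: B1 = {1, 2, 5, 7, 10}  B2 = {1, 2, 5, 7, 8}  B3 = {1, 2, 7, 9, 10}  B4 = {1, 2, 6, 7, 10}  B5 = {1, 2, 3, 5, 8}  B6 = {1, 2, 4, 5, 7}
Tree: B1–B2, B1–B3, B1–B4, B2–B5, B1–B6

The largest bag has 5 vertices, giving width 4; this decomposition certifies tw(G) ≤ 4. Conversely, {1, 2, 3, 5, 8} is a clique of size 5, and the vertices of any clique must share a bag in every tree decomposition; so some bag has ≥ 5 vertices and tw(G) ≥ 4. Hence tw(G) = 4 exactly.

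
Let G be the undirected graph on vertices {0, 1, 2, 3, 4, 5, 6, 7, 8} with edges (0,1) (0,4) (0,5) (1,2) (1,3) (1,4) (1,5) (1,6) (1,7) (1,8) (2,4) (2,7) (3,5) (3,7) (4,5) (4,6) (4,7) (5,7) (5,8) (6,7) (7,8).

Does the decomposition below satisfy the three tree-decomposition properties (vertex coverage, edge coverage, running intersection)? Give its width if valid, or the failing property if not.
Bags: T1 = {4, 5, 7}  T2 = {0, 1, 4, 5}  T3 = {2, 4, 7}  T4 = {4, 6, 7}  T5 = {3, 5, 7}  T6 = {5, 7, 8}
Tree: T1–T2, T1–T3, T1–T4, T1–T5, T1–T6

A tree decomposition must satisfy three properties: every vertex lies in some bag; for every edge, both endpoints lie together in some bag; and for every vertex, the bags containing it form a connected subtree. Here edge (1,7) lies in no bag, so the decomposition is invalid.

No — edge (1,7) lies in no bag.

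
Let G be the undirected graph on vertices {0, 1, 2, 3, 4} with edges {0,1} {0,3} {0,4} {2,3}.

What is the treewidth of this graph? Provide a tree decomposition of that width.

The largest bag has 2 vertices, giving width 1; this decomposition certifies tw(G) ≤ 1. Any graph with an edge has treewidth ≥ 1, and G has the edge 1–0. Therefore the treewidth is 1.

Treewidth 1.
One optimal decomposition is:
Bags: B1 = {0, 1}  B2 = {0, 3}  B3 = {2, 3}  B4 = {0, 4}
Tree: B1–B2, B2–B3, B1–B4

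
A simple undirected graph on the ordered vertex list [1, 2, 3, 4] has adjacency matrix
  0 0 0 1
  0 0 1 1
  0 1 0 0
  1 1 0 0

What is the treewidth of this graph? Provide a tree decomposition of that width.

Every bag has size at most 2, so the width is 2 − 1 = 1 and tw(G) ≤ 1. G has an edge, so its treewidth is at least 1. Hence tw(G) = 1 exactly.

Treewidth 1.
Bags: B1 = {2, 4}  B2 = {2, 3}  B3 = {1, 4}
Tree: B1–B2, B1–B3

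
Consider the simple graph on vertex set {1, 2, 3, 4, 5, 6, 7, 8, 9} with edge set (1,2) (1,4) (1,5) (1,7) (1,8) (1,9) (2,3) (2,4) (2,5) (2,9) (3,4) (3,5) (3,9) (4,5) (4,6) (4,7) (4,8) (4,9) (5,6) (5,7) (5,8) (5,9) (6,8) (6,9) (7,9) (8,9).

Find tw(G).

A width-4 tree decomposition is:
Bags: B1 = {1, 4, 5, 8, 9}  B2 = {4, 5, 6, 8, 9}  B3 = {1, 4, 5, 7, 9}  B4 = {1, 2, 4, 5, 9}  B5 = {2, 3, 4, 5, 9}
Tree: B1–B2, B1–B3, B3–B4, B4–B5
Each bag holds 5 vertices, so the decomposition has width 4, which upper-bounds the treewidth. Conversely, {1, 4, 5, 8, 9} is a clique of size 5, and the vertices of any clique must share a bag in every tree decomposition; so some bag has ≥ 5 vertices and tw(G) ≥ 4. Hence tw(G) = 4 exactly.

4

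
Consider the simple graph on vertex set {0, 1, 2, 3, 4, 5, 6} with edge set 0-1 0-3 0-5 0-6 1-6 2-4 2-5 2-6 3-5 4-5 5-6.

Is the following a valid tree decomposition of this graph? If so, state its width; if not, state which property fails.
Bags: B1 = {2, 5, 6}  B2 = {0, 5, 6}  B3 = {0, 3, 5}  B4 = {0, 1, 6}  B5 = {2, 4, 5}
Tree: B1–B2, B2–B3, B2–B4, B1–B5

Vertex coverage: the bags together contain {0, 1, 2, 3, 4, 5, 6}, the full vertex set. Edge coverage: each edge of G has both endpoints in at least one bag. Running intersection: for every vertex, the bags containing it form a connected subtree. All three properties hold, so this is a valid tree decomposition of width max|bag| − 1 = 2, and hence tw(G) ≤ 2.

Yes; width 2.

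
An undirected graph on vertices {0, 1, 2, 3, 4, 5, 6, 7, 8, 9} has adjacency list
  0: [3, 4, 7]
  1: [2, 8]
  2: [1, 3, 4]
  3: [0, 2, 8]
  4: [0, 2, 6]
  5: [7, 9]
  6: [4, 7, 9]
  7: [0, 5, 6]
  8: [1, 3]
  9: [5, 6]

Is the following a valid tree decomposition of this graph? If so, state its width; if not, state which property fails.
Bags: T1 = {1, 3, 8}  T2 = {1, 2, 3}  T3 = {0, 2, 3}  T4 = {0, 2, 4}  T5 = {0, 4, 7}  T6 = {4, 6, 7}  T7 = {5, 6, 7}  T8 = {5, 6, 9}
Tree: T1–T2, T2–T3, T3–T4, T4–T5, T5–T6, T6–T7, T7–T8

Yes; width 2.

Vertex coverage: the bags together contain {0, 1, 2, 3, 4, 5, 6, 7, 8, 9}, the full vertex set. Edge coverage: each edge of G has both endpoints in at least one bag. Running intersection: for every vertex, the bags containing it form a connected subtree. All three properties hold, so this is a valid tree decomposition of width max|bag| − 1 = 2, and hence tw(G) ≤ 2.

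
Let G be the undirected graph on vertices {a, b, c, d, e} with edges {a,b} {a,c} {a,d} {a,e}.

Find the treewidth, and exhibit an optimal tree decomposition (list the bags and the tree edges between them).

Each bag holds 2 vertices, so the decomposition has width 1, which upper-bounds the treewidth. G has an edge, so its treewidth is at least 1. Therefore the treewidth is 1.

Treewidth 1.
One such decomposition:
Bags: B1 = {a, c}  B2 = {a, e}  B3 = {a, d}  B4 = {a, b}
Tree: B1–B2, B1–B3, B3–B4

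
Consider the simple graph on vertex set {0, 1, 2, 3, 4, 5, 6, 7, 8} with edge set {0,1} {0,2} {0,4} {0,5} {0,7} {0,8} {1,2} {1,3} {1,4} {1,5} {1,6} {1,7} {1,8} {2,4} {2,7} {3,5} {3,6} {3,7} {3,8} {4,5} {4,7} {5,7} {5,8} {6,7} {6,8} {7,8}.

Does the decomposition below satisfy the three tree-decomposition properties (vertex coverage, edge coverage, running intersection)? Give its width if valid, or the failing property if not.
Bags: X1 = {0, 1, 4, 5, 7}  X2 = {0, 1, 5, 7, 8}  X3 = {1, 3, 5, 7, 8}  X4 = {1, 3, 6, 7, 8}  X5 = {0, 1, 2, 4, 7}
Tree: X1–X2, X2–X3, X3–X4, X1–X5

Yes; width 4.

Vertex coverage: the bags together contain {0, 1, 2, 3, 4, 5, 6, 7, 8}, the full vertex set. Edge coverage: each edge of G has both endpoints in at least one bag. Running intersection: for every vertex, the bags containing it form a connected subtree. All three properties hold, so this is a valid tree decomposition of width max|bag| − 1 = 4, and hence tw(G) ≤ 4.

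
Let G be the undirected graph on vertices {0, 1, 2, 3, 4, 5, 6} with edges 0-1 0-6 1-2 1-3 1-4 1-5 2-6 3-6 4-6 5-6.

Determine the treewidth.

A width-2 tree decomposition is:
Bags: B1 = {1, 4, 6}  B2 = {1, 2, 6}  B3 = {1, 3, 6}  B4 = {1, 5, 6}  B5 = {0, 1, 6}
Tree: B1–B2, B2–B3, B3–B4, B4–B5
The largest bag has 3 vertices, giving width 2; this decomposition certifies tw(G) ≤ 2. Since 1–4–6–2–1 is a cycle in G, G is not acyclic. Forests are exactly the graphs of treewidth ≤ 1, so tw(G) ≥ 2. The upper and lower bounds meet at 2, so that is the treewidth.

2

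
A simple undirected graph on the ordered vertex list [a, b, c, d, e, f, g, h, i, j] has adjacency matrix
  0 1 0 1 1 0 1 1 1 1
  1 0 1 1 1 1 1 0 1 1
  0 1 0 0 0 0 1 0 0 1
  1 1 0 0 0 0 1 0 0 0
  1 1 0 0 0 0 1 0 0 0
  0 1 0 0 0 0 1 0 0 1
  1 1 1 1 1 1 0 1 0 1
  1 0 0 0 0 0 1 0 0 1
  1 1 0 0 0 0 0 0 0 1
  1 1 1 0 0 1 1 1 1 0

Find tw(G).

A width-3 tree decomposition is:
Bags: B1 = {b, f, g, j}  B2 = {a, b, g, j}  B3 = {b, c, g, j}  B4 = {a, b, i, j}  B5 = {a, g, h, j}  B6 = {a, b, e, g}  B7 = {a, b, d, g}
Tree: B1–B2, B1–B3, B2–B4, B2–B5, B2–B6, B6–B7
Every bag has size at most 4, so the width is 4 − 1 = 3 and tw(G) ≤ 3. Conversely, {a, g, h, j} is a clique of size 4, and the vertices of any clique must share a bag in every tree decomposition; so some bag has ≥ 4 vertices and tw(G) ≥ 3. Combining the bounds, tw(G) = 3.

3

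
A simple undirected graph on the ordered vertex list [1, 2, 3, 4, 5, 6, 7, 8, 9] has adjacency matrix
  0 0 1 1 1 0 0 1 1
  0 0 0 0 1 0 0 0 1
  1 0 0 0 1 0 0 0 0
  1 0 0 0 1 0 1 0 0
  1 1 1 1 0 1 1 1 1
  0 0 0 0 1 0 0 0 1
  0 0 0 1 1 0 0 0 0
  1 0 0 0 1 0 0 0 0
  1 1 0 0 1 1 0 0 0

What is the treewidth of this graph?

2

A width-2 tree decomposition is:
Bags: B1 = {1, 4, 5}  B2 = {1, 5, 9}  B3 = {2, 5, 9}  B4 = {1, 3, 5}  B5 = {4, 5, 7}  B6 = {5, 6, 9}  B7 = {1, 5, 8}
Tree: B1–B2, B2–B3, B2–B4, B1–B5, B2–B6, B1–B7
The largest bag has 3 vertices, giving width 2; this decomposition certifies tw(G) ≤ 2. For the lower bound, the 3 vertices {1, 5, 8} are pairwise adjacent, and any tree decomposition puts a clique entirely inside one bag — forcing width ≥ 2. Combining the bounds, tw(G) = 2.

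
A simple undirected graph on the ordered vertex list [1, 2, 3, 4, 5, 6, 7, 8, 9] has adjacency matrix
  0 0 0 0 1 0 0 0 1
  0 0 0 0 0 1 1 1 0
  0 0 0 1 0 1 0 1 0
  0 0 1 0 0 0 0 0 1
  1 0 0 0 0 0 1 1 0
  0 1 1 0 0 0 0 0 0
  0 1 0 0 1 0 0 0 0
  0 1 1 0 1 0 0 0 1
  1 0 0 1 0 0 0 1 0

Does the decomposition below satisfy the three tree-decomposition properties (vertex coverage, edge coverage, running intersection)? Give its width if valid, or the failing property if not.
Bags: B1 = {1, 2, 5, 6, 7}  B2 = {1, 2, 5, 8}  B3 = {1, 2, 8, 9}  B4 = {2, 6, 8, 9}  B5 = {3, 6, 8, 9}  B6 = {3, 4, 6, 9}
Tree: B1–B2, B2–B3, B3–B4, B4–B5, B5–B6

A tree decomposition must satisfy three properties: every vertex lies in some bag; for every edge, both endpoints lie together in some bag; and for every vertex, the bags containing it form a connected subtree. Here bags containing vertex 6 are not connected in the tree, so the decomposition is invalid.

No — bags containing vertex 6 are not connected in the tree.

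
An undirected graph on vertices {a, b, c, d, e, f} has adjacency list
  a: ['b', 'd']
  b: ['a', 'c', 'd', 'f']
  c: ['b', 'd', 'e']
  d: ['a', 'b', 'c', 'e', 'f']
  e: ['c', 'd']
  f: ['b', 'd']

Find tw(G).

A width-2 tree decomposition is:
Bags: B1 = {b, d, f}  B2 = {b, c, d}  B3 = {c, d, e}  B4 = {a, b, d}
Tree: B1–B2, B2–B3, B2–B4
Each bag holds 3 vertices, so the decomposition has width 2, which upper-bounds the treewidth. On the other hand G contains the 3-clique {c, d, e}. A clique must lie in a single bag of any decomposition, so no decomposition can have width below 2. The upper and lower bounds meet at 2, so that is the treewidth.

2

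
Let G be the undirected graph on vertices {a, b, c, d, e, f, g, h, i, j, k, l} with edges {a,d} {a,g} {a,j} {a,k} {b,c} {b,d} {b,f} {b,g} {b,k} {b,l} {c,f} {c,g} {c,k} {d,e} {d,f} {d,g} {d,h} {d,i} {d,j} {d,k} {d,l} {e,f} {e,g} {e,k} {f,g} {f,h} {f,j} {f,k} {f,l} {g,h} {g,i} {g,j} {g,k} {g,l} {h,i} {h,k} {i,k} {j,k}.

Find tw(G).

A width-4 tree decomposition is:
Bags: B1 = {d, f, g, j, k}  B2 = {a, d, g, j, k}  B3 = {b, d, f, g, k}  B4 = {d, e, f, g, k}  B5 = {b, d, f, g, l}  B6 = {d, f, g, h, k}  B7 = {b, c, f, g, k}  B8 = {d, g, h, i, k}
Tree: B1–B2, B1–B3, B3–B4, B3–B5, B1–B6, B3–B7, B6–B8
Each bag holds 5 vertices, so the decomposition has width 4, which upper-bounds the treewidth. Conversely, {b, d, f, g, l} is a clique of size 5, and the vertices of any clique must share a bag in every tree decomposition; so some bag has ≥ 5 vertices and tw(G) ≥ 4. Therefore the treewidth is 4.

4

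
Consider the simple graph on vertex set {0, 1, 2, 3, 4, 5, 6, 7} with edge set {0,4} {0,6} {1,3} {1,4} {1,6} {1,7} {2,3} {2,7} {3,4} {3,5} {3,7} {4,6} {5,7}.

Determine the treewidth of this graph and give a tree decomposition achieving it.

Each bag holds 3 vertices, so the decomposition has width 2, which upper-bounds the treewidth. On the other hand G contains the 3-clique {0, 4, 6}. A clique must lie in a single bag of any decomposition, so no decomposition can have width below 2. The upper and lower bounds meet at 2, so that is the treewidth.

Treewidth 2.
Bags: B1 = {1, 3, 7}  B2 = {1, 3, 4}  B3 = {3, 5, 7}  B4 = {2, 3, 7}  B5 = {1, 4, 6}  B6 = {0, 4, 6}
Tree: B1–B2, B1–B3, B3–B4, B2–B5, B5–B6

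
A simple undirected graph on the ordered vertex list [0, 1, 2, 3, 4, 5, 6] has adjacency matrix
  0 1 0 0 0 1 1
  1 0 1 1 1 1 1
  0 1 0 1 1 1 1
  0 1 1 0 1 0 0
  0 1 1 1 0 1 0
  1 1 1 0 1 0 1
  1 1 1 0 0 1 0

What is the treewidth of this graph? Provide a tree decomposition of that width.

Treewidth 3.
One optimal decomposition is:
Bags: B1 = {1, 2, 5, 6}  B2 = {1, 2, 4, 5}  B3 = {1, 2, 3, 4}  B4 = {0, 1, 5, 6}
Tree: B1–B2, B2–B3, B1–B4

Each bag holds 4 vertices, so the decomposition has width 3, which upper-bounds the treewidth. Conversely, {0, 1, 5, 6} is a clique of size 4, and the vertices of any clique must share a bag in every tree decomposition; so some bag has ≥ 4 vertices and tw(G) ≥ 3. The upper and lower bounds meet at 3, so that is the treewidth.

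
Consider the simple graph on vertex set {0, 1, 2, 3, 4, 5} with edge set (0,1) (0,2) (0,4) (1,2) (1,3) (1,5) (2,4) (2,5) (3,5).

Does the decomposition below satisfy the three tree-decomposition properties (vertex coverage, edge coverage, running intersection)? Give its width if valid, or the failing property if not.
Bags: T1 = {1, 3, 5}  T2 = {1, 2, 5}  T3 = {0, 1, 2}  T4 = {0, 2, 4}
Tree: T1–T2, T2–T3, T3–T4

Yes; width 2.

Every vertex of G appears in some bag (union = {0, 1, 2, 3, 4, 5}); every edge is covered by a bag; and for each vertex v the set of bags containing v is connected in the bag tree. The decomposition is therefore valid. The largest bag has 3 vertices, so the width is 2.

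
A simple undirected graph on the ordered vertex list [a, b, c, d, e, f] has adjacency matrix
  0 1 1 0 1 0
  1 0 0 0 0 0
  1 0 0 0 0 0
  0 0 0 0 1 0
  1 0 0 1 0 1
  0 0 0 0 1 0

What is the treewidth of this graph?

A width-1 tree decomposition is:
Bags: B1 = {a, b}  B2 = {a, e}  B3 = {e, f}  B4 = {a, c}  B5 = {d, e}
Tree: B1–B2, B2–B3, B2–B4, B3–B5
Every bag has size at most 2, so the width is 2 − 1 = 1 and tw(G) ≤ 1. G has an edge, so its treewidth is at least 1. Combining the bounds, tw(G) = 1.

1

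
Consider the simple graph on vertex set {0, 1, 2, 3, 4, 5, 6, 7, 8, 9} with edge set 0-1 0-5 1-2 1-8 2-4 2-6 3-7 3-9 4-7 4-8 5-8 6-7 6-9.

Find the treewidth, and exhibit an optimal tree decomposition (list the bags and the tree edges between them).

The largest bag has 3 vertices, giving width 2; this decomposition certifies tw(G) ≤ 2. The edges 3–9–6–7–3 form a cycle, so G is not a tree and its treewidth is at least 2. Combining the bounds, tw(G) = 2.

Treewidth 2.
Bags: B1 = {3, 7, 9}  B2 = {6, 7, 9}  B3 = {4, 6, 7}  B4 = {2, 4, 6}  B5 = {2, 4, 8}  B6 = {1, 2, 8}  B7 = {1, 5, 8}  B8 = {0, 1, 5}
Tree: B1–B2, B2–B3, B3–B4, B4–B5, B5–B6, B6–B7, B7–B8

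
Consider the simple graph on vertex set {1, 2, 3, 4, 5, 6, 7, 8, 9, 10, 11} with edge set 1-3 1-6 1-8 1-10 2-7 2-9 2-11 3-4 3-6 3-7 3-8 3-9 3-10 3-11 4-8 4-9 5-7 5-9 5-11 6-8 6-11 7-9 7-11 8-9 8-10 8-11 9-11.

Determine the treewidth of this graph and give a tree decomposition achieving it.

Every bag has size at most 4, so the width is 4 − 1 = 3 and tw(G) ≤ 3. For the lower bound, the 4 vertices {2, 7, 9, 11} are pairwise adjacent, and any tree decomposition puts a clique entirely inside one bag — forcing width ≥ 3. Combining the bounds, tw(G) = 3.

Treewidth 3.
Bags: B1 = {3, 8, 9, 11}  B2 = {3, 7, 9, 11}  B3 = {5, 7, 9, 11}  B4 = {3, 6, 8, 11}  B5 = {1, 3, 6, 8}  B6 = {1, 3, 8, 10}  B7 = {3, 4, 8, 9}  B8 = {2, 7, 9, 11}
Tree: B1–B2, B2–B3, B1–B4, B4–B5, B5–B6, B1–B7, B3–B8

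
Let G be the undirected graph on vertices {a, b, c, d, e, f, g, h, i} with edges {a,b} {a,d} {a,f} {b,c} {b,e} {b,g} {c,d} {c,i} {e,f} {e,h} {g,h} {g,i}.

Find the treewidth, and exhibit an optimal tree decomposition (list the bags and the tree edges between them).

Treewidth 3.
One optimal decomposition is:
Bags: B1 = {a, d, e, f}  B2 = {a, b, d, e}  B3 = {b, c, d, e}  B4 = {b, c, e, h}  B5 = {b, c, g, h}  B6 = {c, g, h, i}
Tree: B1–B2, B2–B3, B3–B4, B4–B5, B5–B6

The largest bag has 4 vertices, giving width 3; this decomposition certifies tw(G) ≤ 3. For the lower bound: the 4 vertex sets {a,d,f}, {e}, {b}, {c,g,h,i} are disjoint, each induces a connected subgraph, and every pair is joined by at least one edge of G. Contracting each set to a single vertex therefore yields K_{4} as a minor, and since treewidth is minor-monotone, tw(G) ≥ tw(K_{4}) = 3. Hence tw(G) = 3 exactly.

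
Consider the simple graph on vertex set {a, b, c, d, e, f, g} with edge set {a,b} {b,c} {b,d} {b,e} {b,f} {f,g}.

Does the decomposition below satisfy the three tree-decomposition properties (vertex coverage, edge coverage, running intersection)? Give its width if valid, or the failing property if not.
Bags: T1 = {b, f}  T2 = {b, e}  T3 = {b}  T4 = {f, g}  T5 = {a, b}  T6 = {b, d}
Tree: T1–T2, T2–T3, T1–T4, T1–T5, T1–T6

No — vertex c appears in no bag.

A tree decomposition must satisfy three properties: every vertex lies in some bag; for every edge, both endpoints lie together in some bag; and for every vertex, the bags containing it form a connected subtree. Here vertex c appears in no bag, so the decomposition is invalid.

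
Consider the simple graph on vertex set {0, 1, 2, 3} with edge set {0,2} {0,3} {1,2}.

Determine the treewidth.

1

A width-1 tree decomposition is:
Bags: B1 = {0, 3}  B2 = {0, 2}  B3 = {1, 2}
Tree: B1–B2, B2–B3
The largest bag has 2 vertices, giving width 1; this decomposition certifies tw(G) ≤ 1. Any graph with an edge has treewidth ≥ 1, and G has the edge 3–0. The upper and lower bounds meet at 1, so that is the treewidth.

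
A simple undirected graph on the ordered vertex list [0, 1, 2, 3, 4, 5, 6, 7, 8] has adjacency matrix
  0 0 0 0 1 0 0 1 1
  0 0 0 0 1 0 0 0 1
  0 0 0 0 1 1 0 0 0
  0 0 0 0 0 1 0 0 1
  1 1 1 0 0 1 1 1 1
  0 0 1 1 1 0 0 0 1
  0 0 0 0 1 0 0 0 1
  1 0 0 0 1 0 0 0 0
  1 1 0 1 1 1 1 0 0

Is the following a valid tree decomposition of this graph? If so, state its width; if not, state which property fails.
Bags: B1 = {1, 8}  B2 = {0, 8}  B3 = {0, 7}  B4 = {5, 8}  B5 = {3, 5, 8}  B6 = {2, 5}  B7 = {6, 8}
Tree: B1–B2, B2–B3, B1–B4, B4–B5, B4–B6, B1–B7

No — vertex 4 appears in no bag.

A tree decomposition must satisfy three properties: every vertex lies in some bag; for every edge, both endpoints lie together in some bag; and for every vertex, the bags containing it form a connected subtree. Here vertex 4 appears in no bag, so the decomposition is invalid.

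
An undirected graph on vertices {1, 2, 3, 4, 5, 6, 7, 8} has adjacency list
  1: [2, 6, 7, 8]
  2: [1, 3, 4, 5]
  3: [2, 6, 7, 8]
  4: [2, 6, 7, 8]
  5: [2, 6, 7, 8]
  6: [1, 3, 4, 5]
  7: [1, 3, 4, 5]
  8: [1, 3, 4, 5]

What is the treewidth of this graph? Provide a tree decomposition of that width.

Treewidth 4.
Bags: B1 = {2, 3, 6, 7, 8}  B2 = {2, 5, 6, 7, 8}  B3 = {2, 4, 6, 7, 8}  B4 = {1, 2, 6, 7, 8}
Tree: B1–B2, B2–B3, B3–B4

The largest bag has 5 vertices, giving width 4; this decomposition certifies tw(G) ≤ 4. For the lower bound: the 5 vertex sets {3,8}, {5,6}, {4,7}, {2}, {1} are disjoint, each induces a connected subgraph, and every pair is joined by at least one edge of G. Contracting each set to a single vertex therefore yields K_{5} as a minor, and since treewidth is minor-monotone, tw(G) ≥ tw(K_{5}) = 4. Combining the bounds, tw(G) = 4.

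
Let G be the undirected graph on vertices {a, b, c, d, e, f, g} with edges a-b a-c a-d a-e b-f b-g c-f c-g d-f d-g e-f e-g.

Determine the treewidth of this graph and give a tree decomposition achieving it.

Treewidth 3.
Bags: B1 = {a, d, f, g}  B2 = {a, c, f, g}  B3 = {a, b, f, g}  B4 = {a, e, f, g}
Tree: B1–B2, B2–B3, B3–B4

Each bag holds 4 vertices, so the decomposition has width 3, which upper-bounds the treewidth. For the lower bound: the 4 vertex sets {a,d}, {c,g}, {f}, {b} are disjoint, each induces a connected subgraph, and every pair is joined by at least one edge of G. Contracting each set to a single vertex therefore yields K_{4} as a minor, and since treewidth is minor-monotone, tw(G) ≥ tw(K_{4}) = 3. Therefore the treewidth is 3.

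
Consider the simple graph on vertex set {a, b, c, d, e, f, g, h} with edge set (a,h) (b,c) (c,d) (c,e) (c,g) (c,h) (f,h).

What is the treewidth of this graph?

A width-1 tree decomposition is:
Bags: B1 = {c, h}  B2 = {b, c}  B3 = {f, h}  B4 = {c, d}  B5 = {c, g}  B6 = {a, h}  B7 = {c, e}
Tree: B1–B2, B1–B3, B1–B4, B1–B5, B1–B6, B2–B7
Every bag has size at most 2, so the width is 2 − 1 = 1 and tw(G) ≤ 1. G has an edge, so its treewidth is at least 1. Therefore the treewidth is 1.

1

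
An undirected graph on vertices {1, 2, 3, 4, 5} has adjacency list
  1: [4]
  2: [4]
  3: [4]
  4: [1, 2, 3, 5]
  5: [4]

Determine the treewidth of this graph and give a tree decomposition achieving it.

Treewidth 1.
One such decomposition:
Bags: B1 = {1, 4}  B2 = {3, 4}  B3 = {2, 4}  B4 = {4, 5}
Tree: B1–B2, B1–B3, B2–B4

Each bag holds 2 vertices, so the decomposition has width 1, which upper-bounds the treewidth. G has an edge, so its treewidth is at least 1. Hence tw(G) = 1 exactly.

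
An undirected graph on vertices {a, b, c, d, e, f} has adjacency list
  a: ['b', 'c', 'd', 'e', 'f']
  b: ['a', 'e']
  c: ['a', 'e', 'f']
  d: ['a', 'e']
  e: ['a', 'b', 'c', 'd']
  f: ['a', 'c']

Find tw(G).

A width-2 tree decomposition is:
Bags: B1 = {a, c, e}  B2 = {a, b, e}  B3 = {a, c, f}  B4 = {a, d, e}
Tree: B1–B2, B1–B3, B1–B4
The largest bag has 3 vertices, giving width 2; this decomposition certifies tw(G) ≤ 2. On the other hand G contains the 3-clique {a, d, e}. A clique must lie in a single bag of any decomposition, so no decomposition can have width below 2. Therefore the treewidth is 2.

2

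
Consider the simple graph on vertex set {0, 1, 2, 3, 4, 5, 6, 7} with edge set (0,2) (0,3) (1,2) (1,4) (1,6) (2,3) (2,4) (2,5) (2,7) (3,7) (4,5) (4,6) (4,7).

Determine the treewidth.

2

A width-2 tree decomposition is:
Bags: B1 = {2, 3, 7}  B2 = {2, 4, 7}  B3 = {2, 4, 5}  B4 = {1, 2, 4}  B5 = {1, 4, 6}  B6 = {0, 2, 3}
Tree: B1–B2, B2–B3, B3–B4, B4–B5, B1–B6
Every bag has size at most 3, so the width is 3 − 1 = 2 and tw(G) ≤ 2. On the other hand G contains the 3-clique {0, 2, 3}. A clique must lie in a single bag of any decomposition, so no decomposition can have width below 2. Therefore the treewidth is 2.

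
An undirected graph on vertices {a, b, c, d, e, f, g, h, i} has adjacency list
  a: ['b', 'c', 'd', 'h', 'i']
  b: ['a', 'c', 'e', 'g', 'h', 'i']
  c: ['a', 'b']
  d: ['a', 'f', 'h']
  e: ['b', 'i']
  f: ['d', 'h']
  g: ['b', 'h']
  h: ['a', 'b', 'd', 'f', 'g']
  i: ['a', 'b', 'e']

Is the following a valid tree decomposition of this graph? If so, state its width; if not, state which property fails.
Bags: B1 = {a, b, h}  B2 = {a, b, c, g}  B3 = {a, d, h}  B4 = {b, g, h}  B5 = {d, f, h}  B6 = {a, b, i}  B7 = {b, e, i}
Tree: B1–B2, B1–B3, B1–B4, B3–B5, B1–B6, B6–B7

No — bags containing vertex g are not connected in the tree.

A tree decomposition must satisfy three properties: every vertex lies in some bag; for every edge, both endpoints lie together in some bag; and for every vertex, the bags containing it form a connected subtree. Here bags containing vertex g are not connected in the tree, so the decomposition is invalid.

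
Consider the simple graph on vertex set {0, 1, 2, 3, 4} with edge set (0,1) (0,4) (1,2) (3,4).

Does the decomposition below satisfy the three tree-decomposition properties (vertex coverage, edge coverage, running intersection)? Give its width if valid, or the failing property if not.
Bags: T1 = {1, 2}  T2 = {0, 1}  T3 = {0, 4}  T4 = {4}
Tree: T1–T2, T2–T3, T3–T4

A tree decomposition must satisfy three properties: every vertex lies in some bag; for every edge, both endpoints lie together in some bag; and for every vertex, the bags containing it form a connected subtree. Here vertex 3 appears in no bag, so the decomposition is invalid.

No — vertex 3 appears in no bag.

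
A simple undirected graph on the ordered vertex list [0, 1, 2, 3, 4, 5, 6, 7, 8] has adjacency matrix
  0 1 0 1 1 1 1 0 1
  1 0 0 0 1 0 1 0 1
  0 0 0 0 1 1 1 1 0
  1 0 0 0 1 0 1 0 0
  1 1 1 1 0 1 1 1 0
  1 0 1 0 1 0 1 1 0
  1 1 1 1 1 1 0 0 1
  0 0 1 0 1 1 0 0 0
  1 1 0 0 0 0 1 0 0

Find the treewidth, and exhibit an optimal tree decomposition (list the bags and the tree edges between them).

The largest bag has 4 vertices, giving width 3; this decomposition certifies tw(G) ≤ 3. For the lower bound, the 4 vertices {0, 1, 6, 8} are pairwise adjacent, and any tree decomposition puts a clique entirely inside one bag — forcing width ≥ 3. The upper and lower bounds meet at 3, so that is the treewidth.

Treewidth 3.
One optimal decomposition is:
Bags: B1 = {0, 1, 4, 6}  B2 = {0, 4, 5, 6}  B3 = {2, 4, 5, 6}  B4 = {0, 1, 6, 8}  B5 = {2, 4, 5, 7}  B6 = {0, 3, 4, 6}
Tree: B1–B2, B2–B3, B1–B4, B3–B5, B1–B6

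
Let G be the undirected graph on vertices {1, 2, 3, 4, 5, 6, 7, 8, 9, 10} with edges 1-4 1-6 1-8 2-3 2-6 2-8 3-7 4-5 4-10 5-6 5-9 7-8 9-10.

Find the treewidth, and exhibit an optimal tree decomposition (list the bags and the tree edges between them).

Each bag holds 3 vertices, so the decomposition has width 2, which upper-bounds the treewidth. The edges 7–3–2–8–7 form a cycle, so G is not a tree and its treewidth is at least 2. Combining the bounds, tw(G) = 2.

Treewidth 2.
One optimal decomposition is:
Bags: B1 = {3, 7, 8}  B2 = {2, 3, 8}  B3 = {1, 2, 8}  B4 = {1, 2, 6}  B5 = {1, 4, 6}  B6 = {4, 5, 6}  B7 = {4, 5, 10}  B8 = {5, 9, 10}
Tree: B1–B2, B2–B3, B3–B4, B4–B5, B5–B6, B6–B7, B7–B8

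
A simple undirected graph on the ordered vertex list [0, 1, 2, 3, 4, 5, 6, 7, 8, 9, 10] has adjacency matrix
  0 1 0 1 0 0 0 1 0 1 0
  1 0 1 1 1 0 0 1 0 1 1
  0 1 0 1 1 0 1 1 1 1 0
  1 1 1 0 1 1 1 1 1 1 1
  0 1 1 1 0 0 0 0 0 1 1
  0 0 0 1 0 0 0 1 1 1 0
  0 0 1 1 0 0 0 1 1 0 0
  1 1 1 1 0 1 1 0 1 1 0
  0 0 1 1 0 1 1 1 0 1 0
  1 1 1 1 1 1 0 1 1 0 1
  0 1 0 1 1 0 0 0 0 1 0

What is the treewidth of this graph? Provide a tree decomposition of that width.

Every bag has size at most 5, so the width is 5 − 1 = 4 and tw(G) ≤ 4. On the other hand G contains the 5-clique {2, 3, 7, 8, 9}. A clique must lie in a single bag of any decomposition, so no decomposition can have width below 4. Therefore the treewidth is 4.

Treewidth 4.
One such decomposition:
Bags: B1 = {2, 3, 6, 7, 8}  B2 = {2, 3, 7, 8, 9}  B3 = {1, 2, 3, 7, 9}  B4 = {3, 5, 7, 8, 9}  B5 = {1, 2, 3, 4, 9}  B6 = {0, 1, 3, 7, 9}  B7 = {1, 3, 4, 9, 10}
Tree: B1–B2, B2–B3, B2–B4, B3–B5, B3–B6, B5–B7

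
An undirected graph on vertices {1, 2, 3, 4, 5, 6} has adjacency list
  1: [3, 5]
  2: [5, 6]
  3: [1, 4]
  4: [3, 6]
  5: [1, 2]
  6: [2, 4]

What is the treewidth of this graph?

A width-2 tree decomposition is:
Bags: B1 = {2, 4, 6}  B2 = {2, 4, 5}  B3 = {1, 4, 5}  B4 = {1, 3, 4}
Tree: B1–B2, B2–B3, B3–B4
The largest bag has 3 vertices, giving width 2; this decomposition certifies tw(G) ≤ 2. The edges 4–6–2–5–1–3–4 form a cycle, so G is not a tree and its treewidth is at least 2. Hence tw(G) = 2 exactly.

2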